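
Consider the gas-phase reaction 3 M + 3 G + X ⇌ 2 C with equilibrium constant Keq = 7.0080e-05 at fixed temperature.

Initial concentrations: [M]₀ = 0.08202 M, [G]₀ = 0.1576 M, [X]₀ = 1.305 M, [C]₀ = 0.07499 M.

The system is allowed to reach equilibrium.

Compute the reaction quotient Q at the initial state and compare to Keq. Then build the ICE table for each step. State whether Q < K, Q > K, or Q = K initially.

Q₀ = 1995; Q > K (proceeds reverse)

Q₀ = 1995 vs Keq = 7.0080e-05 ⇒ Q>K, reverse
Step 1:
                   M          G          X          C
  I          0.08202     0.1576      1.305    0.07499
  C           0.1123     0.1123    0.03744   -0.07487
  E           0.1943     0.2699      1.342 1.1652e-04
  solve Keq expr → x = -0.03744; check Q = 7.0080e-05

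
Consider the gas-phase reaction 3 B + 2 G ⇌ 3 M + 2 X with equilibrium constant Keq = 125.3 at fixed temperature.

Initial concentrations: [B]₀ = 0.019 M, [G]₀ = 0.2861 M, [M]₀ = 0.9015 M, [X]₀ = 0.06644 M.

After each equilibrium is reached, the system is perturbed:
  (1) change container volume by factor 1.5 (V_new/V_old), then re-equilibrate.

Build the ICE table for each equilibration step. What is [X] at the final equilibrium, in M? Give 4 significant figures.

[X]_eq = 0.03081 M

Q₀ = 5760 vs Keq = 125.3 ⇒ Q>K, reverse
Step 1:
                   B          G          M          X
  I            0.019     0.2861     0.9015    0.06644
  C          0.03034    0.02023   -0.03034   -0.02023
  E          0.04934     0.3063     0.8712    0.04621
  solve Keq expr → x = -0.01011; check Q = 125.3
Then change container volume by factor 1.5 (V_new/V_old).
Step 2:
                   B          G          M          X
  I          0.03289     0.2042     0.5808    0.03081
  C                0          0          0          0
  E          0.03289     0.2042     0.5808    0.03081
  solve Keq expr → x = 0; check Q = 125.3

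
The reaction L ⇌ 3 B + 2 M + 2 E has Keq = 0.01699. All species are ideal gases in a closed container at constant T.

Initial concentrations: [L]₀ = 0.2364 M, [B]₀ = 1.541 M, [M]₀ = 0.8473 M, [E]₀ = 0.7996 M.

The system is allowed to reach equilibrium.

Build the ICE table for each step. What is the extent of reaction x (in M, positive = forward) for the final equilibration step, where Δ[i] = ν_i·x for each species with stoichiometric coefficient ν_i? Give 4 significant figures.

Q₀ = 7.105 vs Keq = 0.01699 ⇒ Q>K, reverse
Step 1:
                   L          B          M          E
  init        0.2364      1.541     0.8473     0.7996
  Δ           0.2384    -0.7151    -0.4767    -0.4767
  eq          0.4748     0.8259     0.3706     0.3229
  solve Keq expr → x = -0.2384; check Q = 0.01699

x = -0.2384 M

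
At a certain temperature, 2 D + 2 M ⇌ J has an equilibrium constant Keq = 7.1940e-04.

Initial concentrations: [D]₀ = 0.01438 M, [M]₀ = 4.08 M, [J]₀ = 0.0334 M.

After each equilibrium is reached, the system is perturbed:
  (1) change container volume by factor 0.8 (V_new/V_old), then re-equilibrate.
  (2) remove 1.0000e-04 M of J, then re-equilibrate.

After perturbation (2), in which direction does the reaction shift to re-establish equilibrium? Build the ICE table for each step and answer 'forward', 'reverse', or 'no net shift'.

Q₀ = 9.703 vs Keq = 7.1940e-04 ⇒ Q>K, reverse
Step 1:
                  D         M         J
  I         0.01438      4.08    0.0334
  C         0.06664   0.06664  -0.03332
  E         0.08102     4.147 8.1194e-05
  solve Keq expr → x = -0.03332; check Q = 7.1940e-04
Then change container volume by factor 0.8 (V_new/V_old).
Step 2:
                  D         M         J
  I          0.1013     5.183 1.0149e-04
  C       -1.9194e-04 -1.9194e-04 9.5969e-05
  E          0.1011     5.183 1.9746e-04
  solve Keq expr → x = 9.5969e-05; check Q = 7.1940e-04
Then remove 1.0000e-04 M of J.
Step 3:
                  D         M         J
  I          0.1011     5.183 9.7461e-05
  C       -1.9842e-04 -1.9842e-04 9.9210e-05
  E          0.1009     5.183 1.9667e-04
  solve Keq expr → x = 9.9210e-05; check Q = 7.1940e-04

Direction: forward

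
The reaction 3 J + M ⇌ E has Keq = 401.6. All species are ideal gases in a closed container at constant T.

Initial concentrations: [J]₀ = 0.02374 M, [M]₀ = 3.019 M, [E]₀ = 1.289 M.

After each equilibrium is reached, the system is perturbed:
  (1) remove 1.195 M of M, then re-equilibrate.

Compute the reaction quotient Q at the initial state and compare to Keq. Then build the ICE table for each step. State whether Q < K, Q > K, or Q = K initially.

Q₀ = 3.1912e+04 vs Keq = 401.6 ⇒ Q>K, reverse
Step 1:
                   J          M          E
  Initial    0.02374      3.019      1.289
  Change     0.07735    0.02578   -0.02578
  Equil       0.1011      3.045      1.263
  solve Keq expr → x = -0.02578; check Q = 401.6
Then remove 1.195 M of M.
Step 2:
                   J          M          E
  Initial     0.1011       1.85      1.263
  Change     0.01795   0.005984  -0.005984
  Equil        0.119      1.856      1.257
  solve Keq expr → x = -0.005984; check Q = 401.6

Q₀ = 3.1912e+04; Q > K (proceeds reverse)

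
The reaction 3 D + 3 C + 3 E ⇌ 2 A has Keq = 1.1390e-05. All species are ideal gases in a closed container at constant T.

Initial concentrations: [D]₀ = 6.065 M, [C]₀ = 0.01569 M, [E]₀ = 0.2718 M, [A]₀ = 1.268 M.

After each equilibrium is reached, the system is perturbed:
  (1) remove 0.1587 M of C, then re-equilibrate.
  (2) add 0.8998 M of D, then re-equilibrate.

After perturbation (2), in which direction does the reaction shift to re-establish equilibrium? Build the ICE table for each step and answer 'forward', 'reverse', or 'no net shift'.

Direction: forward

Q₀ = 9.2924e+04 vs Keq = 1.1390e-05 ⇒ Q>K, reverse
Step 1:
                  D         C         E         A
  Initial     6.065   0.01569    0.2718     1.268
  Change      1.468     1.468     1.468   -0.9786
  Equil       7.533     1.484      1.74    0.2894
  solve Keq expr → x = -0.4893; check Q = 1.1390e-05
Then remove 0.1587 M of C.
Step 2:
                  D         C         E         A
  Initial     7.533     1.325      1.74    0.2894
  Change    0.03708   0.03708   0.03708  -0.02472
  Equil        7.57     1.362     1.777    0.2646
  solve Keq expr → x = -0.01236; check Q = 1.1390e-05
Then add 0.8998 M of D.
Step 3:
                  D         C         E         A
  Initial      8.47     1.362     1.777    0.2646
  Change   -0.03698  -0.03698  -0.03698   0.02465
  Equil       8.433     1.325      1.74    0.2893
  solve Keq expr → x = 0.01233; check Q = 1.1390e-05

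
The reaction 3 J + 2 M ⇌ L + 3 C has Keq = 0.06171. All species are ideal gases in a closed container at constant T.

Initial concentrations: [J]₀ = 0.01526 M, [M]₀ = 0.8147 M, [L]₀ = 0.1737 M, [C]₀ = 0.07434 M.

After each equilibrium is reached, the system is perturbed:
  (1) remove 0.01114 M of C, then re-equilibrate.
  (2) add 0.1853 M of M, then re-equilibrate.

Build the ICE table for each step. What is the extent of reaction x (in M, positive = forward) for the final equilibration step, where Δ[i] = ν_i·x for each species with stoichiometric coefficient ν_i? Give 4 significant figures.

Q₀ = 30.26 vs Keq = 0.06171 ⇒ Q>K, reverse
Step 1:
                    J           M           L           C
  init        0.01526      0.8147      0.1737     0.07434
  Δ           0.03912     0.02608    -0.01304    -0.03912
  eq          0.05438      0.8408      0.1607     0.03522
  solve Keq expr → x = -0.01304; check Q = 0.06171
Then remove 0.01114 M of C.
Step 2:
                    J           M           L           C
  init        0.05438      0.8408      0.1607     0.02408
  Δ         -0.006611   -0.004407    0.002204    0.006611
  eq          0.04777      0.8364      0.1629     0.03069
  solve Keq expr → x = 0.002204; check Q = 0.06171
Then add 0.1853 M of M.
Step 3:
                    J           M           L           C
  init        0.04777       1.022      0.1629     0.03069
  Δ         -0.002473   -0.001649  8.2431e-04    0.002473
  eq           0.0453        1.02      0.1637     0.03316
  solve Keq expr → x = 8.2431e-04; check Q = 0.06171

x = 8.2431e-04 M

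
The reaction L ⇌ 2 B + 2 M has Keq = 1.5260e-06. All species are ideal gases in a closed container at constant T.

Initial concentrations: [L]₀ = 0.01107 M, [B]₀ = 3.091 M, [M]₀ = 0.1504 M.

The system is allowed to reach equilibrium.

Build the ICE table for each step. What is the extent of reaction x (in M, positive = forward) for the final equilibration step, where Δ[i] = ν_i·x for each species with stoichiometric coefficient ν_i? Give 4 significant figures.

x = -0.07514 M

Q₀ = 19.52 vs Keq = 1.5260e-06 ⇒ Q>K, reverse
Step 1:
                    L           B           M
  Initial     0.01107       3.091      0.1504
  Change      0.07514     -0.1503     -0.1503
  Equil       0.08621       2.941  1.2334e-04
  solve Keq expr → x = -0.07514; check Q = 1.5260e-06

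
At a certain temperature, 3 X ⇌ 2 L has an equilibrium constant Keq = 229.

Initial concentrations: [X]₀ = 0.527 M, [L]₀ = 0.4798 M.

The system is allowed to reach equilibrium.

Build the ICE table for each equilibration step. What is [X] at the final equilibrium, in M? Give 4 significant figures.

[X]_eq = 0.1339 M

Q₀ = 1.573 vs Keq = 229 ⇒ Q<K, forward
Step 1:
                    X           L
  I             0.527      0.4798
  C           -0.3931       0.262
  E            0.1339      0.7418
  solve Keq expr → x = 0.131; check Q = 229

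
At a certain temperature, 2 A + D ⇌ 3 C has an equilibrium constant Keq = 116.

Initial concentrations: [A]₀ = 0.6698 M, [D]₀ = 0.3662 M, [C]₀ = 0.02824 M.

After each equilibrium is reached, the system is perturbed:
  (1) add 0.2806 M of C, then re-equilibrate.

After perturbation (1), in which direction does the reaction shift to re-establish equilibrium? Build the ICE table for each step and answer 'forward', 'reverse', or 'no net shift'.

Q₀ = 1.3708e-04 vs Keq = 116 ⇒ Q<K, forward
Step 1:
                  A         D         C
  I          0.6698    0.3662   0.02824
  C          -0.491   -0.2455    0.7366
  E          0.1788    0.1207    0.7648
  solve Keq expr → x = 0.2455; check Q = 116
Then add 0.2806 M of C.
Step 2:
                  A         D         C
  I          0.1788    0.1207     1.045
  C         0.05195   0.02598  -0.07793
  E          0.2307    0.1467    0.9675
  solve Keq expr → x = -0.02598; check Q = 116

Direction: reverse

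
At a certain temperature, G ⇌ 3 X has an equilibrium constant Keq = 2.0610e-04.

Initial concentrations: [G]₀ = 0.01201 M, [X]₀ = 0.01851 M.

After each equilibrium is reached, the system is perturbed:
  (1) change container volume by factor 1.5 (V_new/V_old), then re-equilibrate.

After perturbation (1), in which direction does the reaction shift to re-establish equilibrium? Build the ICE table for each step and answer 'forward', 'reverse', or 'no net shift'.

Direction: forward

Q₀ = 5.2805e-04 vs Keq = 2.0610e-04 ⇒ Q>K, reverse
Step 1:
                  G         X
  Initial   0.01201   0.01851
  Change   0.001483 -0.004448
  Equil     0.01349   0.01406
  solve Keq expr → x = -0.001483; check Q = 2.0610e-04
Then change container volume by factor 1.5 (V_new/V_old).
Step 2:
                  G         X
  Initial  0.008995  0.009375
  Change  -8.3849e-04  0.002515
  Equil    0.008157   0.01189
  solve Keq expr → x = 8.3849e-04; check Q = 2.0610e-04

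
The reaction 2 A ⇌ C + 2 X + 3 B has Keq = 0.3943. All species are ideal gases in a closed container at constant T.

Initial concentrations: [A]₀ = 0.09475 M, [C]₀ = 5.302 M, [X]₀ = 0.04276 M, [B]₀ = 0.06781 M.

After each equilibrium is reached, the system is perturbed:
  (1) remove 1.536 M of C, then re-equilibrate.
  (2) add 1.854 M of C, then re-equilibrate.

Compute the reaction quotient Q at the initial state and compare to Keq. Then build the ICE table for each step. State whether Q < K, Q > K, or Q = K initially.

Q₀ = 3.3670e-04 vs Keq = 0.3943 ⇒ Q<K, forward
Step 1:
                  A         C         X         B
  I         0.09475     5.302   0.04276   0.06781
  C        -0.06692   0.03346   0.06692    0.1004
  E         0.02783     5.335    0.1097    0.1682
  solve Keq expr → x = 0.03346; check Q = 0.3943
Then remove 1.536 M of C.
Step 2:
                  A         C         X         B
  I         0.02783     3.799    0.1097    0.1682
  C       -0.002821  0.001411  0.002821  0.004232
  E         0.02501     3.801    0.1125    0.1724
  solve Keq expr → x = 0.001411; check Q = 0.3943
Then add 1.854 M of C.
Step 3:
                  A         C         X         B
  I         0.02501     5.655    0.1125    0.1724
  C        0.003319 -0.001659 -0.003319 -0.004978
  E         0.02833     5.653    0.1092    0.1674
  solve Keq expr → x = -0.001659; check Q = 0.3943

Q₀ = 3.3670e-04; Q < K (proceeds forward)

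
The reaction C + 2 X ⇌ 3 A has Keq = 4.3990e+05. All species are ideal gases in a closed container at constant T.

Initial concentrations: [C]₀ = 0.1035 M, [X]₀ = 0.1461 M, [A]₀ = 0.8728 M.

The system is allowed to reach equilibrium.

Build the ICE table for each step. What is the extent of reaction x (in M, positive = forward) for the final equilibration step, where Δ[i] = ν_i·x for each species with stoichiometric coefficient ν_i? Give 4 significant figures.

x = 0.06854 M

Q₀ = 301 vs Keq = 4.3990e+05 ⇒ Q<K, forward
Step 1:
                    C           X           A
  I            0.1035      0.1461      0.8728
  C          -0.06854     -0.1371      0.2056
  E           0.03496     0.00903       1.078
  solve Keq expr → x = 0.06854; check Q = 4.3990e+05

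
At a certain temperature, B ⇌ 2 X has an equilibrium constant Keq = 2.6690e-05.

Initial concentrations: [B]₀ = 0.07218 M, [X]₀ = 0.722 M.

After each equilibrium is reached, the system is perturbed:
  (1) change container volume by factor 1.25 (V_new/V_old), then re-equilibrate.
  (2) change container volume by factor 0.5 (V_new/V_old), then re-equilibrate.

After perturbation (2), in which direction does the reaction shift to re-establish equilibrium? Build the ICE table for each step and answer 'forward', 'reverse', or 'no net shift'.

Q₀ = 7.222 vs Keq = 2.6690e-05 ⇒ Q>K, reverse
Step 1:
                  B         X
  Initial   0.07218     0.722
  Change     0.3593   -0.7186
  Equil      0.4315  0.003394
  solve Keq expr → x = -0.3593; check Q = 2.6690e-05
Then change container volume by factor 1.25 (V_new/V_old).
Step 2:
                  B         X
  Initial    0.3452  0.002715
  Change  -1.5987e-04 3.1974e-04
  Equil       0.345  0.003035
  solve Keq expr → x = 1.5987e-04; check Q = 2.6690e-05
Then change container volume by factor 0.5 (V_new/V_old).
Step 3:
                  B         X
  Initial    0.6901  0.006069
  Change  8.8743e-04 -0.001775
  Equil      0.6909  0.004294
  solve Keq expr → x = -8.8743e-04; check Q = 2.6690e-05

Direction: reverse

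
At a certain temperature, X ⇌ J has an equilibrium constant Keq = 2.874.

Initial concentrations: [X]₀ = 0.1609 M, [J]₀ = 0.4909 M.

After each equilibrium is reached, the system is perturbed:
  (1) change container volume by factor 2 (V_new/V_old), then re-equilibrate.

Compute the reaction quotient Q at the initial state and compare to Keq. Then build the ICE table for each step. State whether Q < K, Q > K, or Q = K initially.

Q₀ = 3.051 vs Keq = 2.874 ⇒ Q>K, reverse
Step 1:
                    X           J
  init         0.1609      0.4909
  Δ           0.00735    -0.00735
  eq           0.1682      0.4836
  solve Keq expr → x = -0.00735; check Q = 2.874
Then change container volume by factor 2 (V_new/V_old).
Step 2:
                    X           J
  init        0.08412      0.2418
  Δ                 0           0
  eq          0.08412      0.2418
  solve Keq expr → x = 0; check Q = 2.874

Q₀ = 3.051; Q > K (proceeds reverse)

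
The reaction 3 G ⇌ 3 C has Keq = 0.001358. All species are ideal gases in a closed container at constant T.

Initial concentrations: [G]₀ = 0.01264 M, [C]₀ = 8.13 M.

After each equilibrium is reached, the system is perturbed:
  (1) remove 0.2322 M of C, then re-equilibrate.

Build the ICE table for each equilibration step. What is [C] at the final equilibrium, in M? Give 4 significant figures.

[C]_eq = 0.7887 M

Q₀ = 2.6609e+08 vs Keq = 0.001358 ⇒ Q>K, reverse
Step 1:
                   G          C
  Initial    0.01264       8.13
  Change       7.318     -7.318
  Equil        7.331     0.8118
  solve Keq expr → x = -2.439; check Q = 0.001358
Then remove 0.2322 M of C.
Step 2:
                   G          C
  Initial      7.331     0.5796
  Change     -0.2091     0.2091
  Equil        7.122     0.7887
  solve Keq expr → x = 0.06968; check Q = 0.001358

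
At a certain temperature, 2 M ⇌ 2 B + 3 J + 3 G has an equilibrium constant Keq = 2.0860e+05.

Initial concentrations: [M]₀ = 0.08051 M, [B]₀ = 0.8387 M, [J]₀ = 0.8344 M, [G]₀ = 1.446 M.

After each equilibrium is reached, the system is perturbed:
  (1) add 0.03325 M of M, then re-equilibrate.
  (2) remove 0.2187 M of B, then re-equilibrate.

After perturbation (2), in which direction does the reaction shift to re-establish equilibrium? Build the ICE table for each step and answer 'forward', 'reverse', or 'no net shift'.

Q₀ = 190.6 vs Keq = 2.0860e+05 ⇒ Q<K, forward
Step 1:
                  M         B         J         G
  I         0.08051    0.8387    0.8344     1.446
  C        -0.07689   0.07689    0.1153    0.1153
  E         0.00362    0.9156    0.9497     1.561
  solve Keq expr → x = 0.03845; check Q = 2.0860e+05
Then add 0.03325 M of M.
Step 2:
                  M         B         J         G
  I         0.03687    0.9156    0.9497     1.561
  C        -0.03264   0.03264   0.04895   0.04895
  E        0.004234    0.9482    0.9987      1.61
  solve Keq expr → x = 0.01632; check Q = 2.0860e+05
Then remove 0.2187 M of B.
Step 3:
                  M         B         J         G
  I        0.004234    0.7295    0.9987      1.61
  C       -9.6080e-04 9.6080e-04  0.001441  0.001441
  E        0.003273    0.7305         1     1.612
  solve Keq expr → x = 4.8040e-04; check Q = 2.0860e+05

Direction: forward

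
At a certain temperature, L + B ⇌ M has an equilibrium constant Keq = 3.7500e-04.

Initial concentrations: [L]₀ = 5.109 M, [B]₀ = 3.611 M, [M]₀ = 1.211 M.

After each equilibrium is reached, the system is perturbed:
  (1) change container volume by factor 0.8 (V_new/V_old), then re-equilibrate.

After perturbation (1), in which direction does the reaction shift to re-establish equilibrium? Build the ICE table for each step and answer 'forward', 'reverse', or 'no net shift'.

Direction: forward

Q₀ = 0.06564 vs Keq = 3.7500e-04 ⇒ Q>K, reverse
Step 1:
                    L           B           M
  Initial       5.109       3.611       1.211
  Change          1.2         1.2        -1.2
  Equil         6.309       4.811     0.01138
  solve Keq expr → x = -1.2; check Q = 3.7500e-04
Then change container volume by factor 0.8 (V_new/V_old).
Step 2:
                    L           B           M
  Initial       7.886       6.013     0.01423
  Change    -0.003538   -0.003538    0.003538
  Equil         7.882        6.01     0.01776
  solve Keq expr → x = 0.003538; check Q = 3.7500e-04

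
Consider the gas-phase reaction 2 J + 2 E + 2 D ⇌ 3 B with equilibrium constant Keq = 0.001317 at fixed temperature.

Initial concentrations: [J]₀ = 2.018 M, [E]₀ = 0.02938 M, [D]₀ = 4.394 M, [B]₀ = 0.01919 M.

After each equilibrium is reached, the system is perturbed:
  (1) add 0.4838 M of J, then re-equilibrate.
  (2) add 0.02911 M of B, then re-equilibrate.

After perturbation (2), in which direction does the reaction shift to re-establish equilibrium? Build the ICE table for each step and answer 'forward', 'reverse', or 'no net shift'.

Q₀ = 1.0413e-04 vs Keq = 0.001317 ⇒ Q<K, forward
Step 1:
                   J          E          D          B
  init         2.018    0.02938      4.394    0.01919
  Δ        -0.009823  -0.009823  -0.009823    0.01473
  eq           2.008    0.01956      4.384    0.03392
  solve Keq expr → x = 0.004912; check Q = 0.001317
Then add 0.4838 M of J.
Step 2:
                   J          E          D          B
  init         2.492    0.01956      4.384    0.03392
  Δ        -0.001828  -0.001828  -0.001828   0.002742
  eq            2.49    0.01773      4.382    0.03667
  solve Keq expr → x = 9.1390e-04; check Q = 0.001317
Then add 0.02911 M of B.
Step 3:
                   J          E          D          B
  init          2.49    0.01773      4.382    0.06578
  Δ          0.01043    0.01043    0.01043   -0.01564
  eq           2.501    0.02816      4.393    0.05013
  solve Keq expr → x = -0.005215; check Q = 0.001317

Direction: reverse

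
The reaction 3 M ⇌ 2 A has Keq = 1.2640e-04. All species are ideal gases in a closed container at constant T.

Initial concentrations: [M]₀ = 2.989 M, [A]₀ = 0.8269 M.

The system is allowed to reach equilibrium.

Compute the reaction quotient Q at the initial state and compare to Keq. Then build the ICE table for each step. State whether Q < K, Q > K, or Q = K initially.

Q₀ = 0.02561 vs Keq = 1.2640e-04 ⇒ Q>K, reverse
Step 1:
                   M          A
  I            2.989     0.8269
  C            1.101    -0.7339
  E             4.09    0.09299
  solve Keq expr → x = -0.367; check Q = 1.2640e-04

Q₀ = 0.02561; Q > K (proceeds reverse)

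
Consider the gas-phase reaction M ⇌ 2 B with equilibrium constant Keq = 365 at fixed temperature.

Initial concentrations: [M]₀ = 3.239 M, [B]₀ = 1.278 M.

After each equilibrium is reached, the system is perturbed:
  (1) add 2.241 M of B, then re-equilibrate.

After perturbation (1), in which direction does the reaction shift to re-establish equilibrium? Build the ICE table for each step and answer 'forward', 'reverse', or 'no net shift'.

Direction: reverse

Q₀ = 0.5043 vs Keq = 365 ⇒ Q<K, forward
Step 1:
                    M           B
  init          3.239       1.278
  Δ            -3.087       6.174
  eq           0.1521       7.452
  solve Keq expr → x = 3.087; check Q = 365
Then add 2.241 M of B.
Step 2:
                    M           B
  init         0.1521       9.693
  Δ           0.09524     -0.1905
  eq           0.2474       9.502
  solve Keq expr → x = -0.09524; check Q = 365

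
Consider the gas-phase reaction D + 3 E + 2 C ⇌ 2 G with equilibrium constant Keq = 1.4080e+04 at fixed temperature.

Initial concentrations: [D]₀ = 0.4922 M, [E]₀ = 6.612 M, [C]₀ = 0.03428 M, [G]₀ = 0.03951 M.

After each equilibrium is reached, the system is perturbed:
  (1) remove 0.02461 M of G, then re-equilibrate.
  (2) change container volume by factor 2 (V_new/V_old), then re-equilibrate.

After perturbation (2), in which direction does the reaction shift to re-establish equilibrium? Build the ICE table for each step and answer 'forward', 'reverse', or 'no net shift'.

Direction: reverse

Q₀ = 0.009337 vs Keq = 1.4080e+04 ⇒ Q<K, forward
Step 1:
                    D           E           C           G
  I            0.4922       6.612     0.03428     0.03951
  C          -0.01711    -0.05134    -0.03423     0.03423
  E            0.4751       6.561  5.3650e-05     0.07374
  solve Keq expr → x = 0.01711; check Q = 1.4080e+04
Then remove 0.02461 M of G.
Step 2:
                    D           E           C           G
  I            0.4751       6.561  5.3650e-05     0.04913
  C       -8.9463e-06 -2.6839e-05 -1.7893e-05  1.7893e-05
  E            0.4751       6.561  3.5758e-05     0.04914
  solve Keq expr → x = 8.9463e-06; check Q = 1.4080e+04
Then change container volume by factor 2 (V_new/V_old).
Step 3:
                    D           E           C           G
  I            0.2375        3.28  1.7879e-05     0.02457
  C        2.6737e-05  8.0212e-05  5.3474e-05 -5.3474e-05
  E            0.2376        3.28  7.1353e-05     0.02452
  solve Keq expr → x = -2.6737e-05; check Q = 1.4080e+04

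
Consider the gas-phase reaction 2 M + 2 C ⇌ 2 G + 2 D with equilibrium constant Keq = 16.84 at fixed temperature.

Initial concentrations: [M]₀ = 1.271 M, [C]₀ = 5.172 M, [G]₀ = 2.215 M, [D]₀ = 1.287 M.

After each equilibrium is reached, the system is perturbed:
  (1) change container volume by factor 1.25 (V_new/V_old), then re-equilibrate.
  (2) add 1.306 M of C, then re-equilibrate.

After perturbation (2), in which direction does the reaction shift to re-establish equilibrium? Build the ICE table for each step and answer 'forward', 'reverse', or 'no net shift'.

Q₀ = 0.1881 vs Keq = 16.84 ⇒ Q<K, forward
Step 1:
                   M          C          G          D
  I            1.271      5.172      2.215      1.287
  C          -0.8874    -0.8874     0.8874     0.8874
  E           0.3836      4.285      3.102      2.174
  solve Keq expr → x = 0.4437; check Q = 16.84
Then change container volume by factor 1.25 (V_new/V_old).
Step 2:
                   M          C          G          D
  I           0.3069      3.428      2.482      1.739
  C                0          0          0          0
  E           0.3069      3.428      2.482      1.739
  solve Keq expr → x = 0; check Q = 16.84
Then add 1.306 M of C.
Step 3:
                   M          C          G          D
  I           0.3069      4.734      2.482      1.739
  C          -0.0666    -0.0666     0.0666     0.0666
  E           0.2403      4.667      2.548      1.806
  solve Keq expr → x = 0.0333; check Q = 16.84

Direction: forward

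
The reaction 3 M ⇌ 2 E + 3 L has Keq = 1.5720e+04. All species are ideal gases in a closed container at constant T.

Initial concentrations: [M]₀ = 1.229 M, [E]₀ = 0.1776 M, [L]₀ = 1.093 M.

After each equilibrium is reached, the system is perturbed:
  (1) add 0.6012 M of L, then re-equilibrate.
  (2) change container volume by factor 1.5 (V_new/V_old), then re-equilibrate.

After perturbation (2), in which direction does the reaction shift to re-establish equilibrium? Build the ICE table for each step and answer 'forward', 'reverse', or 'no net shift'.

Q₀ = 0.02219 vs Keq = 1.5720e+04 ⇒ Q<K, forward
Step 1:
                    M           E           L
  I             1.229      0.1776       1.093
  C            -1.143      0.7622       1.143
  E           0.08566      0.9398       2.236
  solve Keq expr → x = 0.3811; check Q = 1.5720e+04
Then add 0.6012 M of L.
Step 2:
                    M           E           L
  I           0.08566      0.9398       2.838
  C           0.02114    -0.01409    -0.02114
  E            0.1068      0.9257       2.816
  solve Keq expr → x = -0.007045; check Q = 1.5720e+04
Then change container volume by factor 1.5 (V_new/V_old).
Step 3:
                    M           E           L
  I           0.07119      0.6172       1.878
  C          -0.01579     0.01052     0.01579
  E           0.05541      0.6277       1.893
  solve Keq expr → x = 0.005262; check Q = 1.5720e+04

Direction: forward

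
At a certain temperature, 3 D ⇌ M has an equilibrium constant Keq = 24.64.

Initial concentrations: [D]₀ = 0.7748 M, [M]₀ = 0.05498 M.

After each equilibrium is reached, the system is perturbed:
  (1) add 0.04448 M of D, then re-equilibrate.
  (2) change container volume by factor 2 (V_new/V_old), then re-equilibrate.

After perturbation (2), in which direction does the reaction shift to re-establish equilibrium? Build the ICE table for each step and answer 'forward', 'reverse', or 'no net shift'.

Direction: reverse

Q₀ = 0.1182 vs Keq = 24.64 ⇒ Q<K, forward
Step 1:
                    D           M
  I            0.7748     0.05498
  C           -0.5607      0.1869
  E            0.2141      0.2419
  solve Keq expr → x = 0.1869; check Q = 24.64
Then add 0.04448 M of D.
Step 2:
                    D           M
  I            0.2586      0.2419
  C          -0.04056     0.01352
  E             0.218      0.2554
  solve Keq expr → x = 0.01352; check Q = 24.64
Then change container volume by factor 2 (V_new/V_old).
Step 3:
                    D           M
  I             0.109      0.1277
  C           0.05528    -0.01843
  E            0.1643      0.1093
  solve Keq expr → x = -0.01843; check Q = 24.64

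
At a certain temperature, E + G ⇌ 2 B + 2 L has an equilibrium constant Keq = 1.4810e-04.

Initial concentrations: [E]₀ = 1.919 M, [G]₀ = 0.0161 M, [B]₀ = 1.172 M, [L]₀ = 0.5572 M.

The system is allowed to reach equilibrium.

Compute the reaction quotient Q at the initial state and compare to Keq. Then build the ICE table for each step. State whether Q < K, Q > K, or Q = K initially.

Q₀ = 13.8; Q > K (proceeds reverse)

Q₀ = 13.8 vs Keq = 1.4810e-04 ⇒ Q>K, reverse
Step 1:
                   E          G          B          L
  Initial      1.919     0.0161      1.172     0.5572
  Change      0.2709     0.2709    -0.5419    -0.5419
  Equil         2.19      0.287     0.6301    0.01531
  solve Keq expr → x = -0.2709; check Q = 1.4810e-04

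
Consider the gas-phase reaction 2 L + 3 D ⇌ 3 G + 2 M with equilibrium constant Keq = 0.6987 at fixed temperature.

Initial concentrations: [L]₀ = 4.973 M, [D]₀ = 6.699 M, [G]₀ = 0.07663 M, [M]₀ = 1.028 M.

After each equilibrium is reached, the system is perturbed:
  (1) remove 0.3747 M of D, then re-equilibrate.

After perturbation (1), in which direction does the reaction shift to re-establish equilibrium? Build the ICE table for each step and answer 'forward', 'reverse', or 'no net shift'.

Direction: reverse

Q₀ = 6.3961e-08 vs Keq = 0.6987 ⇒ Q<K, forward
Step 1:
                   L          D          G          M
  init         4.973      6.699    0.07663      1.028
  Δ           -2.039     -3.059      3.059      2.039
  eq           2.934       3.64      3.136      3.067
  solve Keq expr → x = 1.02; check Q = 0.6987
Then remove 0.3747 M of D.
Step 2:
                   L          D          G          M
  init         2.934      3.265      3.136      3.067
  Δ          0.07853     0.1178    -0.1178   -0.07853
  eq           3.012      3.383      3.018      2.989
  solve Keq expr → x = -0.03926; check Q = 0.6987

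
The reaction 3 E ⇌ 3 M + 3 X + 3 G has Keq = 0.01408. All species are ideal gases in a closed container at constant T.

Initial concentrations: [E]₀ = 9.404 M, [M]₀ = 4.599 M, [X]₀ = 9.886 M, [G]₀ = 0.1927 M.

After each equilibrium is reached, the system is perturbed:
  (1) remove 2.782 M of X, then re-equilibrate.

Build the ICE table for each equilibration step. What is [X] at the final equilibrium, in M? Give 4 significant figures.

[X]_eq = 6.985 M

Q₀ = 0.8086 vs Keq = 0.01408 ⇒ Q>K, reverse
Step 1:
                   E          M          X          G
  Initial      9.404      4.599      9.886     0.1927
  Change      0.1397    -0.1397    -0.1397    -0.1397
  Equil        9.544      4.459      9.746    0.05302
  solve Keq expr → x = -0.04656; check Q = 0.01408
Then remove 2.782 M of X.
Step 2:
                   E          M          X          G
  Initial      9.544      4.459      6.964    0.05302
  Change    -0.02047    0.02047    0.02047    0.02047
  Equil        9.523       4.48      6.985    0.07349
  solve Keq expr → x = 0.006823; check Q = 0.01408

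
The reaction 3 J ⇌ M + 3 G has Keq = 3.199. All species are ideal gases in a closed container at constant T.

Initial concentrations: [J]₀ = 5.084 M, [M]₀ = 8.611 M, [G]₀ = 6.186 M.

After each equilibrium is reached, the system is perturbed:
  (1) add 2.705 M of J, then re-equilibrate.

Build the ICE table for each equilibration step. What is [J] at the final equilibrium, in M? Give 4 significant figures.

Q₀ = 15.51 vs Keq = 3.199 ⇒ Q>K, reverse
Step 1:
                   J          M          G
  init         5.084      8.611      6.186
  Δ            1.421    -0.4736     -1.421
  eq           6.505      8.137      4.765
  solve Keq expr → x = -0.4736; check Q = 3.199
Then add 2.705 M of J.
Step 2:
                   J          M          G
  init          9.21      8.137      4.765
  Δ           -1.094     0.3646      1.094
  eq           8.116      8.502      5.859
  solve Keq expr → x = 0.3646; check Q = 3.199

[J]_eq = 8.116 M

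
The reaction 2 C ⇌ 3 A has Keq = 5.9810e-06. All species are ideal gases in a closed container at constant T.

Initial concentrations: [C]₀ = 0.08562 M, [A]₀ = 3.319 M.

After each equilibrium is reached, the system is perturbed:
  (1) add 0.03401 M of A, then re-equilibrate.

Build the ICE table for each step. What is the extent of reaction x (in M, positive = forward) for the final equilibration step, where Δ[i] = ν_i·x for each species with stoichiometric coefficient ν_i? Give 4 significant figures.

Q₀ = 4987 vs Keq = 5.9810e-06 ⇒ Q>K, reverse
Step 1:
                  C         A
  Initial   0.08562     3.319
  Change      2.192    -3.288
  Equil       2.277   0.03142
  solve Keq expr → x = -1.096; check Q = 5.9810e-06
Then add 0.03401 M of A.
Step 2:
                  C         A
  Initial     2.277   0.06543
  Change    0.02254   -0.0338
  Equil         2.3   0.03163
  solve Keq expr → x = -0.01127; check Q = 5.9810e-06

x = -0.01127 M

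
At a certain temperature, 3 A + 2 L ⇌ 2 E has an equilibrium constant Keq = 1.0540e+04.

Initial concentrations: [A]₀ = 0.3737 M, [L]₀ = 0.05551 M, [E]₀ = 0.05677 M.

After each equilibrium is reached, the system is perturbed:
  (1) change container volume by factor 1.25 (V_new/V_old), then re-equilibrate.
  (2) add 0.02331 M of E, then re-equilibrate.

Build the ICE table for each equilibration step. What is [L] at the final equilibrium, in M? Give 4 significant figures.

[L]_eq = 0.008413 M

Q₀ = 20.04 vs Keq = 1.0540e+04 ⇒ Q<K, forward
Step 1:
                    A           L           E
  I            0.3737     0.05551     0.05677
  C          -0.07383    -0.04922     0.04922
  E            0.2999    0.006287       0.106
  solve Keq expr → x = 0.02461; check Q = 1.0540e+04
Then change container volume by factor 1.25 (V_new/V_old).
Step 2:
                    A           L           E
  I            0.2399     0.00503     0.08479
  C          0.002616    0.001744   -0.001744
  E            0.2425    0.006774     0.08305
  solve Keq expr → x = -8.7196e-04; check Q = 1.0540e+04
Then add 0.02331 M of E.
Step 3:
                    A           L           E
  I            0.2425    0.006774      0.1064
  C          0.002459    0.001639   -0.001639
  E             0.245    0.008413      0.1047
  solve Keq expr → x = -8.1962e-04; check Q = 1.0540e+04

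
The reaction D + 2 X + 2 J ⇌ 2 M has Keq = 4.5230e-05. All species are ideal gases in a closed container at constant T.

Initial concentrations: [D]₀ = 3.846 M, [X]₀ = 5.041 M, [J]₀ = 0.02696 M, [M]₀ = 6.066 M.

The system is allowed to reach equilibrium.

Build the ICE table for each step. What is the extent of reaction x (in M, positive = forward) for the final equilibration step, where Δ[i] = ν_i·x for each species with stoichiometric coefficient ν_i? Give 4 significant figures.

Q₀ = 518 vs Keq = 4.5230e-05 ⇒ Q>K, reverse
Step 1:
                    D           X           J           M
  init          3.846       5.041     0.02696       6.066
  Δ             2.582       5.163       5.163      -5.163
  eq            6.428        10.2        5.19       0.903
  solve Keq expr → x = -2.582; check Q = 4.5230e-05

x = -2.582 M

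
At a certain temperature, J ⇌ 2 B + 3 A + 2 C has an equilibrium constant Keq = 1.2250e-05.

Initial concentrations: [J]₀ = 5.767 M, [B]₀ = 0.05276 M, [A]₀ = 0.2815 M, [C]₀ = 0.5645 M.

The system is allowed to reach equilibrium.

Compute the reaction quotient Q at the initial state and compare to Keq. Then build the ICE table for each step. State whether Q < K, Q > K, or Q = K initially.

Q₀ = 3.4310e-06; Q < K (proceeds forward)

Q₀ = 3.4310e-06 vs Keq = 1.2250e-05 ⇒ Q<K, forward
Step 1:
                   J          B          A          C
  init         5.767    0.05276     0.2815     0.5645
  Δ         -0.01288    0.02576    0.03864    0.02576
  eq           5.754    0.07852     0.3201     0.5903
  solve Keq expr → x = 0.01288; check Q = 1.2250e-05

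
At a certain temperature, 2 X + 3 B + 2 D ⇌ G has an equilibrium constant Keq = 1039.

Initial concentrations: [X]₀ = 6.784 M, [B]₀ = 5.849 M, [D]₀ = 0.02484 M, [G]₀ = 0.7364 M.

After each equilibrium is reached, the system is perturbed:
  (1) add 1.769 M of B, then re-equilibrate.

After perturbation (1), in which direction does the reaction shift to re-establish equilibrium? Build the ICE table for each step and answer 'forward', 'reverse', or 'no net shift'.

Q₀ = 0.1296 vs Keq = 1039 ⇒ Q<K, forward
Step 1:
                   X          B          D          G
  I            6.784      5.849    0.02484     0.7364
  C         -0.02456   -0.03683   -0.02456    0.01228
  E            6.759      5.812 2.8341e-04     0.7487
  solve Keq expr → x = 0.01228; check Q = 1039
Then add 1.769 M of B.
Step 2:
                   X          B          D          G
  I            6.759      7.581 2.8341e-04     0.7487
  C       -9.3151e-05 -1.3973e-04 -9.3151e-05 4.6575e-05
  E            6.759      7.581 1.9026e-04     0.7487
  solve Keq expr → x = 4.6575e-05; check Q = 1039

Direction: forward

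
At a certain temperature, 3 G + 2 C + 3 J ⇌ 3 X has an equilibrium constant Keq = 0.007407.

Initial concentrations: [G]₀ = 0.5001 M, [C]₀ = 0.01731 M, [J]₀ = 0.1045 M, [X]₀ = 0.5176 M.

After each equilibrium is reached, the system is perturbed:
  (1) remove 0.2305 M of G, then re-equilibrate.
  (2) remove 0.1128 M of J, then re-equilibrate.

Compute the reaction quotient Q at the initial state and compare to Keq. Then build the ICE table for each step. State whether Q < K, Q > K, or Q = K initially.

Q₀ = 3.2424e+06 vs Keq = 0.007407 ⇒ Q>K, reverse
Step 1:
                    G           C           J           X
  init         0.5001     0.01731      0.1045      0.5176
  Δ            0.4664      0.3109      0.4664     -0.4664
  eq           0.9665      0.3283      0.5709     0.05118
  solve Keq expr → x = -0.1555; check Q = 0.007407
Then remove 0.2305 M of G.
Step 2:
                    G           C           J           X
  init          0.736      0.3283      0.5709     0.05118
  Δ           0.01038    0.006917     0.01038    -0.01038
  eq           0.7464      0.3352      0.5813     0.04081
  solve Keq expr → x = -0.003458; check Q = 0.007407
Then remove 0.1128 M of J.
Step 3:
                    G           C           J           X
  init         0.7464      0.3352      0.4685     0.04081
  Δ           0.00683    0.004553     0.00683    -0.00683
  eq           0.7532      0.3397      0.4753     0.03398
  solve Keq expr → x = -0.002277; check Q = 0.007407

Q₀ = 3.2424e+06; Q > K (proceeds reverse)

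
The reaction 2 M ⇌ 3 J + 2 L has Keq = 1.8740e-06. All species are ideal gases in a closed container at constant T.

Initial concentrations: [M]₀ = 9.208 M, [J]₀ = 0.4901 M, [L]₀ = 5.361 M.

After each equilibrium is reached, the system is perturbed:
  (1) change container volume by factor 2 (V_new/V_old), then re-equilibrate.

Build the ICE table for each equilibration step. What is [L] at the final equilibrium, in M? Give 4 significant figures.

[L]_eq = 2.53 M

Q₀ = 0.0399 vs Keq = 1.8740e-06 ⇒ Q>K, reverse
Step 1:
                   M          J          L
  Initial      9.208     0.4901      5.361
  Change      0.3142    -0.4713    -0.3142
  Equil        9.522    0.01883      5.047
  solve Keq expr → x = -0.1571; check Q = 1.8740e-06
Then change container volume by factor 2 (V_new/V_old).
Step 2:
                   M          J          L
  Initial      4.761   0.009413      2.523
  Change   -0.006243   0.009365   0.006243
  Equil        4.755    0.01878       2.53
  solve Keq expr → x = 0.003122; check Q = 1.8740e-06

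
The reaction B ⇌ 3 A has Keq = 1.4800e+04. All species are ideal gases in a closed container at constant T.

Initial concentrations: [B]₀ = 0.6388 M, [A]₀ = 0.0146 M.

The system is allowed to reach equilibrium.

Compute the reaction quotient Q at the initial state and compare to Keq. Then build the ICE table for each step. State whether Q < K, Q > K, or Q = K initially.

Q₀ = 4.8718e-06 vs Keq = 1.4800e+04 ⇒ Q<K, forward
Step 1:
                  B         A
  Initial    0.6388    0.0146
  Change    -0.6383     1.915
  Equil   4.8540e-04      1.93
  solve Keq expr → x = 0.6383; check Q = 1.4800e+04

Q₀ = 4.8718e-06; Q < K (proceeds forward)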